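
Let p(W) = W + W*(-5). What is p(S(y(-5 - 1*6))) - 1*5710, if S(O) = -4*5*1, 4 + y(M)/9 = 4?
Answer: -5630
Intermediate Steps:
y(M) = 0 (y(M) = -36 + 9*4 = -36 + 36 = 0)
S(O) = -20 (S(O) = -20*1 = -20)
p(W) = -4*W (p(W) = W - 5*W = -4*W)
p(S(y(-5 - 1*6))) - 1*5710 = -4*(-20) - 1*5710 = 80 - 5710 = -5630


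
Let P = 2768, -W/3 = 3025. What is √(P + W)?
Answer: I*√6307 ≈ 79.417*I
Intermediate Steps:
W = -9075 (W = -3*3025 = -9075)
√(P + W) = √(2768 - 9075) = √(-6307) = I*√6307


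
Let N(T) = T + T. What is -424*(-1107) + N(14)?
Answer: 469396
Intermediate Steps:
N(T) = 2*T
-424*(-1107) + N(14) = -424*(-1107) + 2*14 = 469368 + 28 = 469396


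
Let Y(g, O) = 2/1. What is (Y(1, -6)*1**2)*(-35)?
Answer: -70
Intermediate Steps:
Y(g, O) = 2 (Y(g, O) = 2*1 = 2)
(Y(1, -6)*1**2)*(-35) = (2*1**2)*(-35) = (2*1)*(-35) = 2*(-35) = -70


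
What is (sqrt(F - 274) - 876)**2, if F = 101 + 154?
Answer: (876 - I*sqrt(19))**2 ≈ 7.6736e+5 - 7637.0*I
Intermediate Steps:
F = 255
(sqrt(F - 274) - 876)**2 = (sqrt(255 - 274) - 876)**2 = (sqrt(-19) - 876)**2 = (I*sqrt(19) - 876)**2 = (-876 + I*sqrt(19))**2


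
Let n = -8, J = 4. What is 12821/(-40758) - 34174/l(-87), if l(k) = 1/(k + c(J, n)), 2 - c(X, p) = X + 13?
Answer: 142072104163/40758 ≈ 3.4857e+6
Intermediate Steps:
c(X, p) = -11 - X (c(X, p) = 2 - (X + 13) = 2 - (13 + X) = 2 + (-13 - X) = -11 - X)
l(k) = 1/(-15 + k) (l(k) = 1/(k + (-11 - 1*4)) = 1/(k + (-11 - 4)) = 1/(k - 15) = 1/(-15 + k))
12821/(-40758) - 34174/l(-87) = 12821/(-40758) - 34174/(1/(-15 - 87)) = 12821*(-1/40758) - 34174/(1/(-102)) = -12821/40758 - 34174/(-1/102) = -12821/40758 - 34174*(-102) = -12821/40758 + 3485748 = 142072104163/40758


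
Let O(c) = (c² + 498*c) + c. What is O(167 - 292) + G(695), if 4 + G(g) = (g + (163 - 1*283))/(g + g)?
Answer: -12997497/278 ≈ -46754.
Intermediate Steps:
G(g) = -4 + (-120 + g)/(2*g) (G(g) = -4 + (g + (163 - 1*283))/(g + g) = -4 + (g + (163 - 283))/((2*g)) = -4 + (g - 120)*(1/(2*g)) = -4 + (-120 + g)*(1/(2*g)) = -4 + (-120 + g)/(2*g))
O(c) = c² + 499*c
O(167 - 292) + G(695) = (167 - 292)*(499 + (167 - 292)) + (-7/2 - 60/695) = -125*(499 - 125) + (-7/2 - 60*1/695) = -125*374 + (-7/2 - 12/139) = -46750 - 997/278 = -12997497/278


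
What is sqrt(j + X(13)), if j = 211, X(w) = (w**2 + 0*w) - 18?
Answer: sqrt(362) ≈ 19.026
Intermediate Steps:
X(w) = -18 + w**2 (X(w) = (w**2 + 0) - 18 = w**2 - 18 = -18 + w**2)
sqrt(j + X(13)) = sqrt(211 + (-18 + 13**2)) = sqrt(211 + (-18 + 169)) = sqrt(211 + 151) = sqrt(362)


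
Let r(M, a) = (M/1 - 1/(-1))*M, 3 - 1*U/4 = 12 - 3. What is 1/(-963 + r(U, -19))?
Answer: -1/411 ≈ -0.0024331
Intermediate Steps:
U = -24 (U = 12 - 4*(12 - 3) = 12 - 4*9 = 12 - 36 = -24)
r(M, a) = M*(1 + M) (r(M, a) = (M*1 - 1*(-1))*M = (M + 1)*M = (1 + M)*M = M*(1 + M))
1/(-963 + r(U, -19)) = 1/(-963 - 24*(1 - 24)) = 1/(-963 - 24*(-23)) = 1/(-963 + 552) = 1/(-411) = -1/411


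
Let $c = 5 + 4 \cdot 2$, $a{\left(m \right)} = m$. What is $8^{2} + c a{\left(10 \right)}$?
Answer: $194$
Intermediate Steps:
$c = 13$ ($c = 5 + 8 = 13$)
$8^{2} + c a{\left(10 \right)} = 8^{2} + 13 \cdot 10 = 64 + 130 = 194$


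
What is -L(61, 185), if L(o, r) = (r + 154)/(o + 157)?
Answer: -339/218 ≈ -1.5550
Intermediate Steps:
L(o, r) = (154 + r)/(157 + o)
-L(61, 185) = -(154 + 185)/(157 + 61) = -339/218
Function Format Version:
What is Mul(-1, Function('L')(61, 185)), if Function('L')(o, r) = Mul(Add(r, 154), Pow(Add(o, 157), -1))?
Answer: Rational(-339, 218) ≈ -1.5550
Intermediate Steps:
Function('L')(o, r) = Mul(Pow(Add(157, o), -1), Add(154, r)) (Function('L')(o, r) = Mul(Add(154, r), Pow(Add(157, o), -1)) = Mul(Pow(Add(157, o), -1), Add(154, r)))
Mul(-1, Function('L')(61, 185)) = Mul(-1, Mul(Pow(Add(157, 61), -1), Add(154, 185))) = Mul(-1, Mul(Pow(218, -1), 339)) = Mul(-1, Mul(Rational(1, 218), 339)) = Mul(-1, Rational(339, 218)) = Rational(-339, 218)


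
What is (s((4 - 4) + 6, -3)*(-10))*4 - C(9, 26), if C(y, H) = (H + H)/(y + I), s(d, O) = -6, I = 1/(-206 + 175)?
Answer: 32554/139 ≈ 234.20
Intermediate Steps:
I = -1/31 (I = 1/(-31) = -1/31 ≈ -0.032258)
C(y, H) = 2*H/(-1/31 + y) (C(y, H) = (H + H)/(y - 1/31) = (2*H)/(-1/31 + y) = 2*H/(-1/31 + y))
(s((4 - 4) + 6, -3)*(-10))*4 - C(9, 26) = -6*(-10)*4 - 62*26/(-1 + 31*9) = 60*4 - 62*26/(-1 + 279) = 240 - 62*26/278 = 240 - 1*806/139 = 240 - 806/139 = 32554/139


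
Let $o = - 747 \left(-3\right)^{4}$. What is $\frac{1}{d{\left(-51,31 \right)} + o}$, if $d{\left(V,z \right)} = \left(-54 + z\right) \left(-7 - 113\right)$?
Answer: $- \frac{1}{57747} \approx -1.7317 \cdot 10^{-5}$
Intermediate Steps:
$d{\left(V,z \right)} = 6480 - 120 z$ ($d{\left(V,z \right)} = \left(-54 + z\right) \left(-120\right) = 6480 - 120 z$)
$o = -60507$ ($o = \left(-747\right) 81 = -60507$)
$\frac{1}{d{\left(-51,31 \right)} + o} = \frac{1}{\left(6480 - 3720\right) - 60507} = \frac{1}{2760 - 60507} = \frac{1}{-57747} = - \frac{1}{57747}$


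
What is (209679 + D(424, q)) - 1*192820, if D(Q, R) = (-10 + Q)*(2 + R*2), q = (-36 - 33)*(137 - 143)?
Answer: 360479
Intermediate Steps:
q = 414 (q = -69*(-6) = 414)
D(Q, R) = (-10 + Q)*(2 + 2*R)
(209679 + D(424, q)) - 1*192820 = (209679 + (-20 - 20*414 + 2*424 + 2*424*414)) - 1*192820 = (209679 + (-20 - 8280 + 848 + 351072)) - 192820 = (209679 + 343620) - 192820 = 553299 - 192820 = 360479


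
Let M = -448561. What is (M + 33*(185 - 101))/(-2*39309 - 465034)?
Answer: 445789/543652 ≈ 0.81999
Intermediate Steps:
(M + 33*(185 - 101))/(-2*39309 - 465034) = (-448561 + 33*(185 - 101))/(-2*39309 - 465034) = (-448561 + 33*84)/(-78618 - 465034) = (-448561 + 2772)/(-543652) = -445789*(-1/543652) = 445789/543652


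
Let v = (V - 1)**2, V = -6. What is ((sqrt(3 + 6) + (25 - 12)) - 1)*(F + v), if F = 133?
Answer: 2730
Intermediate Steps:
v = 49 (v = (-6 - 1)**2 = (-7)**2 = 49)
((sqrt(3 + 6) + (25 - 12)) - 1)*(F + v) = ((sqrt(3 + 6) + (25 - 12)) - 1)*(133 + 49) = ((sqrt(9) + 13) - 1)*182 = ((3 + 13) - 1)*182 = (16 - 1)*182 = 15*182 = 2730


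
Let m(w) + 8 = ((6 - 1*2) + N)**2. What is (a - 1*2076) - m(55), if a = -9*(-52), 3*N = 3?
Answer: -1625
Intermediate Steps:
N = 1 (N = (1/3)*3 = 1)
m(w) = 17 (m(w) = -8 + ((6 - 1*2) + 1)**2 = -8 + ((6 - 2) + 1)**2 = -8 + (4 + 1)**2 = -8 + 5**2 = -8 + 25 = 17)
a = 468
(a - 1*2076) - m(55) = (468 - 1*2076) - 1*17 = (468 - 2076) - 17 = -1608 - 17 = -1625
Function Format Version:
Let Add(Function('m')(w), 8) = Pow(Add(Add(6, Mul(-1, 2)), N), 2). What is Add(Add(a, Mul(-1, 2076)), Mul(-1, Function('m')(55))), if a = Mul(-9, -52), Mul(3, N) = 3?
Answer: -1625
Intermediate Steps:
N = 1 (N = Mul(Rational(1, 3), 3) = 1)
Function('m')(w) = 17 (Function('m')(w) = Add(-8, Pow(Add(Add(6, Mul(-1, 2)), 1), 2)) = Add(-8, Pow(Add(Add(6, -2), 1), 2)) = Add(-8, Pow(Add(4, 1), 2)) = Add(-8, Pow(5, 2)) = Add(-8, 25) = 17)
a = 468
Add(Add(a, Mul(-1, 2076)), Mul(-1, Function('m')(55))) = Add(Add(468, Mul(-1, 2076)), Mul(-1, 17)) = Add(Add(468, -2076), -17) = Add(-1608, -17) = -1625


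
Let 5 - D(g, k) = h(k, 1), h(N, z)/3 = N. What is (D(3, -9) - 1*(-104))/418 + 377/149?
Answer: 88925/31141 ≈ 2.8556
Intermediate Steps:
h(N, z) = 3*N
D(g, k) = 5 - 3*k
(D(3, -9) - 1*(-104))/418 + 377/149 = ((5 - 3*(-9)) - 1*(-104))/418 + 377/149 = ((5 + 27) + 104)*(1/418) + 377*(1/149) = (32 + 104)*(1/418) + 377/149 = 136*(1/418) + 377/149 = 68/209 + 377/149 = 88925/31141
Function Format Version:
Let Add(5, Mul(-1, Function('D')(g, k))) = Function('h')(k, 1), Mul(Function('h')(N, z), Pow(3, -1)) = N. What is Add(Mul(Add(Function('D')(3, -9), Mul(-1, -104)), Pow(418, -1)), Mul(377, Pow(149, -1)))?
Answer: Rational(88925, 31141) ≈ 2.8556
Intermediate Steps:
Function('h')(N, z) = Mul(3, N)
Function('D')(g, k) = Add(5, Mul(-3, k)) (Function('D')(g, k) = Add(5, Mul(-1, Mul(3, k))) = Add(5, Mul(-3, k)))
Add(Mul(Add(Function('D')(3, -9), Mul(-1, -104)), Pow(418, -1)), Mul(377, Pow(149, -1))) = Add(Mul(Add(Add(5, Mul(-3, -9)), Mul(-1, -104)), Pow(418, -1)), Mul(377, Pow(149, -1))) = Add(Mul(Add(Add(5, 27), 104), Rational(1, 418)), Mul(377, Rational(1, 149))) = Add(Mul(Add(32, 104), Rational(1, 418)), Rational(377, 149)) = Add(Mul(136, Rational(1, 418)), Rational(377, 149)) = Add(Rational(68, 209), Rational(377, 149)) = Rational(88925, 31141)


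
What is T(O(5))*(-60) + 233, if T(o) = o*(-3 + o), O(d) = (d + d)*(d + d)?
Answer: -581767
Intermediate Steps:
O(d) = 4*d² (O(d) = (2*d)*(2*d) = 4*d²)
T(O(5))*(-60) + 233 = ((4*5²)*(-3 + 4*5²))*(-60) + 233 = ((4*25)*(-3 + 4*25))*(-60) + 233 = (100*(-3 + 100))*(-60) + 233 = (100*97)*(-60) + 233 = 9700*(-60) + 233 = -582000 + 233 = -581767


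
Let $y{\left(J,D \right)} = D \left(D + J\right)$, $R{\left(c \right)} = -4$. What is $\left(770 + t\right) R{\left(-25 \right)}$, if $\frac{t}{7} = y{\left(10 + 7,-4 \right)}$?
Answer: $-1624$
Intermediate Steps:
$t = -364$ ($t = 7 \left(- 4 \left(-4 + \left(10 + 7\right)\right)\right) = 7 \left(- 4 \left(-4 + 17\right)\right) = 7 \left(\left(-4\right) 13\right) = 7 \left(-52\right) = -364$)
$\left(770 + t\right) R{\left(-25 \right)} = \left(770 - 364\right) \left(-4\right) = 406 \left(-4\right) = -1624$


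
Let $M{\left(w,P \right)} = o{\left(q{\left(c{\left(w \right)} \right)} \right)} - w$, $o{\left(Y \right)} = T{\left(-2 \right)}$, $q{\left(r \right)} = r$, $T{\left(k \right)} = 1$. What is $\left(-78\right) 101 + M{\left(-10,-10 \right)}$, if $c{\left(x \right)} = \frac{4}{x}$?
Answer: $-7867$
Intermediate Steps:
$o{\left(Y \right)} = 1$
$M{\left(w,P \right)} = 1 - w$
$\left(-78\right) 101 + M{\left(-10,-10 \right)} = \left(-78\right) 101 + \left(1 - -10\right) = -7878 + \left(1 + 10\right) = -7878 + 11 = -7867$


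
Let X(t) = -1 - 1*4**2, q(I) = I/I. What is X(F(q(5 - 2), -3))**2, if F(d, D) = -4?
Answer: 289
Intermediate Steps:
q(I) = 1
X(t) = -17 (X(t) = -1 - 1*16 = -1 - 16 = -17)
X(F(q(5 - 2), -3))**2 = (-17)**2 = 289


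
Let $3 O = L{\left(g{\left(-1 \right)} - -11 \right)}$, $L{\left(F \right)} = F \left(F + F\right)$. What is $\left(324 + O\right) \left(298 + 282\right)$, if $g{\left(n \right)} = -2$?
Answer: $219240$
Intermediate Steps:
$L{\left(F \right)} = 2 F^{2}$ ($L{\left(F \right)} = F 2 F = 2 F^{2}$)
$O = 54$ ($O = \frac{2 \left(-2 - -11\right)^{2}}{3} = \frac{2 \left(-2 + 11\right)^{2}}{3} = \frac{2 \cdot 9^{2}}{3} = \frac{2 \cdot 81}{3} = \frac{1}{3} \cdot 162 = 54$)
$\left(324 + O\right) \left(298 + 282\right) = \left(324 + 54\right) \left(298 + 282\right) = 378 \cdot 580 = 219240$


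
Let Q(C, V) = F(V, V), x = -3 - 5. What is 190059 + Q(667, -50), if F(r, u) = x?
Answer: 190051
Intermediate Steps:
x = -8
F(r, u) = -8
Q(C, V) = -8
190059 + Q(667, -50) = 190059 - 8 = 190051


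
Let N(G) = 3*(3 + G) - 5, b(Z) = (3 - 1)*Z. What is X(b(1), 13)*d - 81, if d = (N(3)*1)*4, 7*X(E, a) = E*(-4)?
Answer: -983/7 ≈ -140.43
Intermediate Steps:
b(Z) = 2*Z
N(G) = 4 + 3*G (N(G) = (9 + 3*G) - 5 = 4 + 3*G)
X(E, a) = -4*E/7 (X(E, a) = (E*(-4))/7 = (-4*E)/7 = -4*E/7)
d = 52 (d = ((4 + 3*3)*1)*4 = ((4 + 9)*1)*4 = (13*1)*4 = 13*4 = 52)
X(b(1), 13)*d - 81 = -8/7*52 - 81 = -416/7 - 81 = -983/7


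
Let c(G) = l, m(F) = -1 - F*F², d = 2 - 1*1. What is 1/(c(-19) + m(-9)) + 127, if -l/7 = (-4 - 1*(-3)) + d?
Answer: 92457/728 ≈ 127.00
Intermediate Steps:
d = 1 (d = 2 - 1 = 1)
m(F) = -1 - F³
l = 0 (l = -7*((-4 - 1*(-3)) + 1) = -7*((-4 + 3) + 1) = -7*(-1 + 1) = -7*0 = 0)
c(G) = 0
1/(c(-19) + m(-9)) + 127 = 1/(0 + (-1 - 1*(-9)³)) + 127 = 1/(0 + (-1 - 1*(-729))) + 127 = 1/(0 + (-1 + 729)) + 127 = 1/(0 + 728) + 127 = 1/728 + 127 = 92457/728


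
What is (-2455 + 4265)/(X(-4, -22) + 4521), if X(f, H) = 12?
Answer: 1810/4533 ≈ 0.39929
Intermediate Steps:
(-2455 + 4265)/(X(-4, -22) + 4521) = (-2455 + 4265)/(12 + 4521) = 1810/4533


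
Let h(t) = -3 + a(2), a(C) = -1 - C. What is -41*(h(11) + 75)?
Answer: -2829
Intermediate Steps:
h(t) = -6 (h(t) = -3 + (-1 - 1*2) = -3 + (-1 - 2) = -3 - 3 = -6)
-41*(h(11) + 75) = -41*(-6 + 75) = -41*69 = -2829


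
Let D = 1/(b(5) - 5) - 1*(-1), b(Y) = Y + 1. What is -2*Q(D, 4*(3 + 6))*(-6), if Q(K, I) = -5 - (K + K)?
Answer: -108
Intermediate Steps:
b(Y) = 1 + Y
D = 2 (D = 1/((1 + 5) - 5) - 1*(-1) = 1/(6 - 5) + 1 = 1/1 + 1 = 1 + 1 = 2)
Q(K, I) = -5 - 2*K
-2*Q(D, 4*(3 + 6))*(-6) = -2*(-5 - 2*2)*(-6) = -2*(-5 - 4)*(-6) = -2*(-9)*(-6) = 18*(-6) = -108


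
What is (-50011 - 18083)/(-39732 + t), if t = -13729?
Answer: 68094/53461 ≈ 1.2737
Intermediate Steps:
(-50011 - 18083)/(-39732 + t) = (-50011 - 18083)/(-39732 - 13729) = -68094/(-53461) = -68094*(-1/53461) = 68094/53461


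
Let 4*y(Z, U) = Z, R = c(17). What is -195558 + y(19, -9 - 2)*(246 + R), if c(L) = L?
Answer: -777235/4 ≈ -1.9431e+5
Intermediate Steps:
R = 17
y(Z, U) = Z/4
-195558 + y(19, -9 - 2)*(246 + R) = -195558 + ((¼)*19)*(246 + 17) = -195558 + (19/4)*263 = -195558 + 4997/4 = -777235/4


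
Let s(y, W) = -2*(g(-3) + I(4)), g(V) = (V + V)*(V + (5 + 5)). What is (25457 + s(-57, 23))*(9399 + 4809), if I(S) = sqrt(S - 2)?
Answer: 362886528 - 28416*sqrt(2) ≈ 3.6285e+8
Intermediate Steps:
g(V) = 2*V*(10 + V) (g(V) = (2*V)*(V + 10) = (2*V)*(10 + V) = 2*V*(10 + V))
I(S) = sqrt(-2 + S)
s(y, W) = 84 - 2*sqrt(2) (s(y, W) = -2*(2*(-3)*(10 - 3) + sqrt(-2 + 4)) = -2*(2*(-3)*7 + sqrt(2)) = -2*(-42 + sqrt(2)) = 84 - 2*sqrt(2))
(25457 + s(-57, 23))*(9399 + 4809) = (25457 + (84 - 2*sqrt(2)))*(9399 + 4809) = (25541 - 2*sqrt(2))*14208 = 362886528 - 28416*sqrt(2)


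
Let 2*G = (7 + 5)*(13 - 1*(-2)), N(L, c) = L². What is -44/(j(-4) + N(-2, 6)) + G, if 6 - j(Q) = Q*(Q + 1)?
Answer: 112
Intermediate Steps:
G = 90 (G = ((7 + 5)*(13 - 1*(-2)))/2 = (12*(13 + 2))/2 = (12*15)/2 = (½)*180 = 90)
j(Q) = 6 - Q*(1 + Q) (j(Q) = 6 - Q*(Q + 1) = 6 - Q*(1 + Q))
-44/(j(-4) + N(-2, 6)) + G = -44/((6 - 1*(-4) - 1*(-4)²) + (-2)²) + 90 = -44/((6 + 4 - 1*16) + 4) + 90 = -44/((6 + 4 - 16) + 4) + 90 = -44/(-6 + 4) + 90 = -44/(-2) + 90 = -½*(-44) + 90 = 22 + 90 = 112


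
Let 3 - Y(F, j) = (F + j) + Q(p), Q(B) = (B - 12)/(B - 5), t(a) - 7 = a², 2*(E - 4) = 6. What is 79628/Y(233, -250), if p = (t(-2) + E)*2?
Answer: 617117/149 ≈ 4141.7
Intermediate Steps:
E = 7 (E = 4 + (½)*6 = 4 + 3 = 7)
t(a) = 7 + a²
p = 36 (p = ((7 + (-2)²) + 7)*2 = ((7 + 4) + 7)*2 = (11 + 7)*2 = 18*2 = 36)
Q(B) = (-12 + B)/(-5 + B)
Y(F, j) = 69/31 - F - j (Y(F, j) = 3 - ((F + j) + (-12 + 36)/(-5 + 36)) = 3 - ((F + j) + 24/31) = 3 - (24/31 + F + j) = 3 + (-24/31 - F - j) = 69/31 - F - j)
79628/Y(233, -250) = 79628/(69/31 - 1*233 - 1*(-250)) = 79628/(69/31 - 233 + 250) = 79628/(596/31) = 79628*(31/596) = 617117/149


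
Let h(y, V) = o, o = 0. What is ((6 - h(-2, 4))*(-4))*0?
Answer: 0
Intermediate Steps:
h(y, V) = 0
((6 - h(-2, 4))*(-4))*0 = ((6 - 1*0)*(-4))*0 = ((6 + 0)*(-4))*0 = (6*(-4))*0 = -24*0 = 0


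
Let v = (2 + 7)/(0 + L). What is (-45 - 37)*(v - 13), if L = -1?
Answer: 1804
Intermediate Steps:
v = -9 (v = (2 + 7)/(0 - 1) = 9/(-1) = 9*(-1) = -9)
(-45 - 37)*(v - 13) = (-45 - 37)*(-9 - 13) = -82*(-22) = 1804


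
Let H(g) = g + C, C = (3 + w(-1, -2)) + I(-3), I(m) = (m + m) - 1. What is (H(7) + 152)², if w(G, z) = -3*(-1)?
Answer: 24964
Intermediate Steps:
w(G, z) = 3
I(m) = -1 + 2*m (I(m) = 2*m - 1 = -1 + 2*m)
C = -1 (C = (3 + 3) + (-1 + 2*(-3)) = 6 + (-1 - 6) = 6 - 7 = -1)
H(g) = -1 + g (H(g) = g - 1 = -1 + g)
(H(7) + 152)² = ((-1 + 7) + 152)² = (6 + 152)² = 158² = 24964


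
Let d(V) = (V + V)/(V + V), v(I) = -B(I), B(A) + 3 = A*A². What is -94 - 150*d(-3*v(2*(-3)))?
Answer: -244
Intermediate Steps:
B(A) = -3 + A³ (B(A) = -3 + A*A² = -3 + A³)
v(I) = 3 - I³ (v(I) = -(-3 + I³) = 3 - I³)
d(V) = 1 (d(V) = (2*V)/((2*V)) = (2*V)*(1/(2*V)) = 1)
-94 - 150*d(-3*v(2*(-3))) = -94 - 150*1 = -94 - 150 = -244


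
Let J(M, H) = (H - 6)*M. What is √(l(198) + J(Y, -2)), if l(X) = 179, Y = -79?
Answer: √811 ≈ 28.478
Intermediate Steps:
J(M, H) = M*(-6 + H) (J(M, H) = (-6 + H)*M = M*(-6 + H))
√(l(198) + J(Y, -2)) = √(179 - 79*(-6 - 2)) = √(179 - 79*(-8)) = √(179 + 632) = √811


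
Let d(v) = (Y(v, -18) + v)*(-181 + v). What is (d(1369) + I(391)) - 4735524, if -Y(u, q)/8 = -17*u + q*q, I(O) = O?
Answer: 214998535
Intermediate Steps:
Y(u, q) = -8*q² + 136*u (Y(u, q) = -8*(-17*u + q*q) = -8*(-17*u + q²) = -8*(q² - 17*u) = -8*q² + 136*u)
d(v) = (-2592 + 137*v)*(-181 + v) (d(v) = ((-8*(-18)² + 136*v) + v)*(-181 + v) = ((-8*324 + 136*v) + v)*(-181 + v) = ((-2592 + 136*v) + v)*(-181 + v) = (-2592 + 137*v)*(-181 + v))
(d(1369) + I(391)) - 4735524 = ((469152 - 27389*1369 + 137*1369²) + 391) - 4735524 = ((469152 - 37495541 + 137*1874161) + 391) - 4735524 = ((469152 - 37495541 + 256760057) + 391) - 4735524 = (219733668 + 391) - 4735524 = 219734059 - 4735524 = 214998535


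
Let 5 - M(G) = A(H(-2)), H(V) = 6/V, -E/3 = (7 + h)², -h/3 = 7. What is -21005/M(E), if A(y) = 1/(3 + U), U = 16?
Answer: -399095/94 ≈ -4245.7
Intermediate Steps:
h = -21 (h = -3*7 = -21)
E = -588 (E = -3*(7 - 21)² = -3*(-14)² = -3*196 = -588)
A(y) = 1/19 (A(y) = 1/(3 + 16) = 1/19)
M(G) = 94/19 (M(G) = 5 - 1*1/19 = 5 - 1/19 = 94/19)
-21005/M(E) = -21005/94/19 = -21005*19/94 = -399095/94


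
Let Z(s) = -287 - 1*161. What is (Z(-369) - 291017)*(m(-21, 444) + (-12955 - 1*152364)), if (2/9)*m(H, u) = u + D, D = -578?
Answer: 48360455730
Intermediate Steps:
m(H, u) = -2601 + 9*u/2 (m(H, u) = 9*(u - 578)/2 = 9*(-578 + u)/2 = -2601 + 9*u/2)
Z(s) = -448 (Z(s) = -287 - 161 = -448)
(Z(-369) - 291017)*(m(-21, 444) + (-12955 - 1*152364)) = (-448 - 291017)*((-2601 + (9/2)*444) + (-12955 - 1*152364)) = -291465*((-2601 + 1998) + (-12955 - 152364)) = -291465*(-603 - 165319) = -291465*(-165922) = 48360455730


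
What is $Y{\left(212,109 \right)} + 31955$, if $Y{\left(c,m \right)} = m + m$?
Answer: $32173$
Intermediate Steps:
$Y{\left(c,m \right)} = 2 m$
$Y{\left(212,109 \right)} + 31955 = 2 \cdot 109 + 31955 = 218 + 31955 = 32173$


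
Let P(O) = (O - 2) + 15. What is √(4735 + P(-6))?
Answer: √4742 ≈ 68.862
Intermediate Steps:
P(O) = 13 + O (P(O) = (-2 + O) + 15 = 13 + O)
√(4735 + P(-6)) = √(4735 + (13 - 6)) = √(4735 + 7) = √4742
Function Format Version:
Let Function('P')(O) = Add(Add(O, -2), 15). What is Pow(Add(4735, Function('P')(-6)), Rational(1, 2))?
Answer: Pow(4742, Rational(1, 2)) ≈ 68.862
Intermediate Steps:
Function('P')(O) = Add(13, O) (Function('P')(O) = Add(Add(-2, O), 15) = Add(13, O))
Pow(Add(4735, Function('P')(-6)), Rational(1, 2)) = Pow(Add(4735, Add(13, -6)), Rational(1, 2)) = Pow(Add(4735, 7), Rational(1, 2)) = Pow(4742, Rational(1, 2))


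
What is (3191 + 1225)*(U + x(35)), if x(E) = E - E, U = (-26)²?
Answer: 2985216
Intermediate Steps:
U = 676
x(E) = 0
(3191 + 1225)*(U + x(35)) = (3191 + 1225)*(676 + 0) = 4416*676 = 2985216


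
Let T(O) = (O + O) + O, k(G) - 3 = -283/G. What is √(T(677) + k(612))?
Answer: 5*√846277/102 ≈ 45.095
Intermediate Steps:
k(G) = 3 - 283/G
T(O) = 3*O (T(O) = 2*O + O = 3*O)
√(T(677) + k(612)) = √(3*677 + (3 - 283/612)) = √(2031 + (3 - 283*1/612)) = √(2031 + (3 - 283/612)) = √(2031 + 1553/612) = √(1244525/612) = 5*√846277/102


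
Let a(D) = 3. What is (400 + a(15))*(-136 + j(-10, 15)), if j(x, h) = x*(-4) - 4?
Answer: -40300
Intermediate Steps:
j(x, h) = -4 - 4*x (j(x, h) = -4*x - 4 = -4 - 4*x)
(400 + a(15))*(-136 + j(-10, 15)) = (400 + 3)*(-136 + (-4 - 4*(-10))) = 403*(-136 + (-4 + 40)) = 403*(-136 + 36) = 403*(-100) = -40300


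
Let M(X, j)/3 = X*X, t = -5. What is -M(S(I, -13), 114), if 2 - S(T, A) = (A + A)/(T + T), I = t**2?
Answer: -11907/625 ≈ -19.051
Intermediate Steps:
I = 25 (I = (-5)**2 = 25)
S(T, A) = 2 - A/T (S(T, A) = 2 - (A + A)/(T + T) = 2 - 2*A/(2*T) = 2 - 2*A*1/(2*T) = 2 - A/T)
M(X, j) = 3*X**2 (M(X, j) = 3*(X*X) = 3*X**2)
-M(S(I, -13), 114) = -3*(2 - 1*(-13)/25)**2 = -3*(2 - 1*(-13)*1/25)**2 = -3*(2 + 13/25)**2 = -3*(63/25)**2 = -3*3969/625 = -1*11907/625 = -11907/625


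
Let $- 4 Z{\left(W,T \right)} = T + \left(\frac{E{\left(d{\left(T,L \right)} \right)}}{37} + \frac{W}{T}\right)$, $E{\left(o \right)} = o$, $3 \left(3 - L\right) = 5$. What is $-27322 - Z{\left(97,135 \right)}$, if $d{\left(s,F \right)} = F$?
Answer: $- \frac{272607733}{9990} \approx -27288.0$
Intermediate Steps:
$L = \frac{4}{3}$ ($L = 3 - \frac{5}{3} = \frac{4}{3} \approx 1.3333$)
$Z{\left(W,T \right)} = - \frac{1}{111} - \frac{T}{4} - \frac{W}{4 T}$ ($Z{\left(W,T \right)} = - \frac{T + \left(\frac{4}{3 \cdot 37} + \frac{W}{T}\right)}{4} = - \frac{T + \left(\frac{4}{3} \cdot \frac{1}{37} + \frac{W}{T}\right)}{4} = - \frac{T + \left(\frac{4}{111} + \frac{W}{T}\right)}{4} = - \frac{\frac{4}{111} + T + \frac{W}{T}}{4} = - \frac{1}{111} - \frac{T}{4} - \frac{W}{4 T}$)
$-27322 - Z{\left(97,135 \right)} = -27322 - \left(- \frac{1}{111} - \frac{135}{4} - \frac{97}{4 \cdot 135}\right) = -27322 - \left(- \frac{1}{111} - \frac{135}{4} - \frac{97}{4} \cdot \frac{1}{135}\right) = -27322 - \left(- \frac{1}{111} - \frac{135}{4} - \frac{97}{540}\right) = -27322 - - \frac{339047}{9990} = -27322 + \frac{339047}{9990} = - \frac{272607733}{9990}$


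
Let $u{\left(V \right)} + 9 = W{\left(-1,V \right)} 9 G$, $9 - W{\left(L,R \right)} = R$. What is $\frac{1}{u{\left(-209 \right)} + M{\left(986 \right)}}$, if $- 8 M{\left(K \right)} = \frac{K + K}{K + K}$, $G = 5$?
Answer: $\frac{8}{78407} \approx 0.00010203$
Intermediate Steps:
$W{\left(L,R \right)} = 9 - R$
$M{\left(K \right)} = - \frac{1}{8}$ ($M{\left(K \right)} = - \frac{\left(K + K\right) \frac{1}{K + K}}{8} = - \frac{2 K \frac{1}{2 K}}{8} = \left(- \frac{1}{8}\right) 1 = - \frac{1}{8}$)
$u{\left(V \right)} = 396 - 45 V$ ($u{\left(V \right)} = -9 + \left(9 - V\right) 9 \cdot 5 = -9 + \left(81 - 9 V\right) 5 = -9 - \left(-405 + 45 V\right) = 396 - 45 V$)
$\frac{1}{u{\left(-209 \right)} + M{\left(986 \right)}} = \frac{1}{\left(396 - -9405\right) - \frac{1}{8}} = \frac{1}{\left(396 + 9405\right) - \frac{1}{8}} = \frac{1}{9801 - \frac{1}{8}} = \frac{1}{\frac{78407}{8}} = \frac{8}{78407}$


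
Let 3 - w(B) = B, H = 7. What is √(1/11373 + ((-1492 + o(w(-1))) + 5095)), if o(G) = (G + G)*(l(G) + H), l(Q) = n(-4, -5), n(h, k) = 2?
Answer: 8*√7427240007/11373 ≈ 60.622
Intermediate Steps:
w(B) = 3 - B
l(Q) = 2
o(G) = 18*G (o(G) = (G + G)*(2 + 7) = (2*G)*9 = 18*G)
√(1/11373 + ((-1492 + o(w(-1))) + 5095)) = √(1/11373 + ((-1492 + 18*(3 - 1*(-1))) + 5095)) = √(1/11373 + ((-1492 + 18*(3 + 1)) + 5095)) = √(1/11373 + ((-1492 + 18*4) + 5095)) = √(1/11373 + ((-1492 + 72) + 5095)) = √(1/11373 + (-1420 + 5095)) = √(1/11373 + 3675) = √(41795776/11373) = 8*√7427240007/11373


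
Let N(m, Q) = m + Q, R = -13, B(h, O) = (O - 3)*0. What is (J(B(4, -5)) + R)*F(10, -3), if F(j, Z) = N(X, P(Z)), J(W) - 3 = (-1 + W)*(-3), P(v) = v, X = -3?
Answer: 42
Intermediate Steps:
B(h, O) = 0 (B(h, O) = (-3 + O)*0 = 0)
J(W) = 6 - 3*W (J(W) = 3 + (-1 + W)*(-3) = 3 + (3 - 3*W) = 6 - 3*W)
N(m, Q) = Q + m
F(j, Z) = -3 + Z (F(j, Z) = Z - 3 = -3 + Z)
(J(B(4, -5)) + R)*F(10, -3) = ((6 - 3*0) - 13)*(-3 - 3) = ((6 + 0) - 13)*(-6) = (6 - 13)*(-6) = -7*(-6) = 42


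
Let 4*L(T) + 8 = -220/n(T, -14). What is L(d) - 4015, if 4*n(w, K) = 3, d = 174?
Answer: -12271/3 ≈ -4090.3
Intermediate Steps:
n(w, K) = 3/4 (n(w, K) = (1/4)*3 = 3/4)
L(T) = -226/3 (L(T) = -2 + (-220/3/4)/4 = -2 + (-220*4/3)/4 = -2 + (1/4)*(-880/3) = -2 - 220/3 = -226/3)
L(d) - 4015 = -226/3 - 4015 = -12271/3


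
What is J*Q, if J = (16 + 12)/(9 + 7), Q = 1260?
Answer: 2205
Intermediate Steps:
J = 7/4 (J = 28/16 = 28*(1/16) = 7/4 ≈ 1.7500)
J*Q = (7/4)*1260 = 2205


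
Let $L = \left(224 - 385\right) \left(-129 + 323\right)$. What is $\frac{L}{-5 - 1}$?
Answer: $\frac{15617}{3} \approx 5205.7$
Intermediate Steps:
$L = -31234$ ($L = \left(-161\right) 194 = -31234$)
$\frac{L}{-5 - 1} = \frac{1}{-5 - 1} \left(-31234\right) = \frac{1}{-6} \left(-31234\right) = \left(- \frac{1}{6}\right) \left(-31234\right) = \frac{15617}{3}$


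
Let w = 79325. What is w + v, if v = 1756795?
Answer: 1836120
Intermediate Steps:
w + v = 79325 + 1756795 = 1836120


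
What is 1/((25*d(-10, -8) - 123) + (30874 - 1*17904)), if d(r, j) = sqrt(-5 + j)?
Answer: 12847/165053534 - 25*I*sqrt(13)/165053534 ≈ 7.7835e-5 - 5.4612e-7*I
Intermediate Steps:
1/((25*d(-10, -8) - 123) + (30874 - 1*17904)) = 1/((25*sqrt(-5 - 8) - 123) + (30874 - 1*17904)) = 1/((25*sqrt(-13) - 123) + (30874 - 17904)) = 1/((25*(I*sqrt(13)) - 123) + 12970) = 1/((25*I*sqrt(13) - 123) + 12970) = 1/((-123 + 25*I*sqrt(13)) + 12970) = 1/(12847 + 25*I*sqrt(13))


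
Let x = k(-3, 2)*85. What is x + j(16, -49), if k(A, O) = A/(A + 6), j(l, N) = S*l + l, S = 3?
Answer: -21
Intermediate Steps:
j(l, N) = 4*l (j(l, N) = 3*l + l = 4*l)
k(A, O) = A/(6 + A)
x = -85 (x = -3/(6 - 3)*85 = -3/3*85 = -3*⅓*85 = -1*85 = -85)
x + j(16, -49) = -85 + 4*16 = -85 + 64 = -21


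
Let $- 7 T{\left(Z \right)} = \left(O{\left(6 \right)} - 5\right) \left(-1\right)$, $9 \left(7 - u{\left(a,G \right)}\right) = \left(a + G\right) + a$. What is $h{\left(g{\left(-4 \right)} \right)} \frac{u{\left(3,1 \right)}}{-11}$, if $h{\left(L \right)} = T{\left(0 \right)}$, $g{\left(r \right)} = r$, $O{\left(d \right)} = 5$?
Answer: $0$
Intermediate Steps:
$u{\left(a,G \right)} = 7 - \frac{2 a}{9} - \frac{G}{9}$ ($u{\left(a,G \right)} = 7 - \frac{\left(a + G\right) + a}{9} = 7 - \frac{\left(G + a\right) + a}{9} = 7 - \frac{G + 2 a}{9} = 7 - \left(\frac{G}{9} + \frac{2 a}{9}\right) = 7 - \frac{2 a}{9} - \frac{G}{9}$)
$T{\left(Z \right)} = 0$ ($T{\left(Z \right)} = - \frac{\left(5 - 5\right) \left(-1\right)}{7} = - \frac{0 \left(-1\right)}{7} = \left(- \frac{1}{7}\right) 0 = 0$)
$h{\left(L \right)} = 0$
$h{\left(g{\left(-4 \right)} \right)} \frac{u{\left(3,1 \right)}}{-11} = 0 \frac{7 - \frac{2}{3} - \frac{1}{9}}{-11} = 0 \left(7 - \frac{2}{3} - \frac{1}{9}\right) \left(- \frac{1}{11}\right) = 0 \cdot \frac{56}{9} \left(- \frac{1}{11}\right) = 0 \left(- \frac{56}{99}\right) = 0$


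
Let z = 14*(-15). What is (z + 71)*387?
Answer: -53793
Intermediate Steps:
z = -210
(z + 71)*387 = (-210 + 71)*387 = -139*387 = -53793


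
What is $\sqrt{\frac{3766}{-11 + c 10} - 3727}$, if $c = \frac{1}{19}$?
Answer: $\frac{i \sqrt{161832173}}{199} \approx 63.926 i$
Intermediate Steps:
$c = \frac{1}{19} \approx 0.052632$
$\sqrt{\frac{3766}{-11 + c 10} - 3727} = \sqrt{\frac{3766}{-11 + \frac{1}{19} \cdot 10} - 3727} = \sqrt{\frac{3766}{-11 + \frac{10}{19}} - 3727} = \sqrt{\frac{3766}{- \frac{199}{19}} - 3727} = \sqrt{3766 \left(- \frac{19}{199}\right) - 3727} = \sqrt{- \frac{71554}{199} - 3727} = \sqrt{- \frac{813227}{199}} = \frac{i \sqrt{161832173}}{199}$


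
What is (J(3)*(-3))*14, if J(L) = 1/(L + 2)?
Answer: -42/5 ≈ -8.4000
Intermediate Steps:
J(L) = 1/(2 + L)
(J(3)*(-3))*14 = (-3/(2 + 3))*14 = (-3/5)*14 = ((1/5)*(-3))*14 = -3/5*14 = -42/5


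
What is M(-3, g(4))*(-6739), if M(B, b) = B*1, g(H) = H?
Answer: 20217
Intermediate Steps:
M(B, b) = B
M(-3, g(4))*(-6739) = -3*(-6739) = 20217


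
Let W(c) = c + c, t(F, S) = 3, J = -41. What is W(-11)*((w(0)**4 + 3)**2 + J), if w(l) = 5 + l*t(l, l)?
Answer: -8675546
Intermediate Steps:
w(l) = 5 + 3*l (w(l) = 5 + l*3 = 5 + 3*l)
W(c) = 2*c
W(-11)*((w(0)**4 + 3)**2 + J) = (2*(-11))*(((5 + 3*0)**4 + 3)**2 - 41) = -22*(((5 + 0)**4 + 3)**2 - 41) = -22*((5**4 + 3)**2 - 41) = -22*((625 + 3)**2 - 41) = -22*(628**2 - 41) = -22*(394384 - 41) = -22*394343 = -8675546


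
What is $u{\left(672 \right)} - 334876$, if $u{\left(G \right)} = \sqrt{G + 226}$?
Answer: $-334876 + \sqrt{898} \approx -3.3485 \cdot 10^{5}$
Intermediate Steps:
$u{\left(G \right)} = \sqrt{226 + G}$
$u{\left(672 \right)} - 334876 = \sqrt{226 + 672} - 334876 = \sqrt{898} - 334876 = -334876 + \sqrt{898}$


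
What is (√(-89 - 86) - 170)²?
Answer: 28725 - 1700*I*√7 ≈ 28725.0 - 4497.8*I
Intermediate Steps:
(√(-89 - 86) - 170)² = (√(-175) - 170)² = (5*I*√7 - 170)² = (-170 + 5*I*√7)²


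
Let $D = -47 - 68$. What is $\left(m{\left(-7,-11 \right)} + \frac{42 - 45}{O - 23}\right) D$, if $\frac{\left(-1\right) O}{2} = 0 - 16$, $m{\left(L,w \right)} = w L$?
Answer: $- \frac{26450}{3} \approx -8816.7$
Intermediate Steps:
$D = -115$ ($D = -47 - 68 = -115$)
$m{\left(L,w \right)} = L w$
$O = 32$ ($O = - 2 \left(0 - 16\right) = \left(-2\right) \left(-16\right) = 32$)
$\left(m{\left(-7,-11 \right)} + \frac{42 - 45}{O - 23}\right) D = \left(\left(-7\right) \left(-11\right) + \frac{42 - 45}{32 - 23}\right) \left(-115\right) = \left(77 - \frac{3}{9}\right) \left(-115\right) = \left(77 - \frac{1}{3}\right) \left(-115\right) = \frac{230}{3} \left(-115\right) = - \frac{26450}{3}$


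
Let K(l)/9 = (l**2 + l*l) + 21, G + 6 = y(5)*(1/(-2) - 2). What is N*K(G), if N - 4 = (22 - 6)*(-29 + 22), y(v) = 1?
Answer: -160866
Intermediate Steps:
G = -17/2 (G = -6 + 1*(1/(-2) - 2) = -6 + 1*(-1/2 - 2) = -6 + 1*(-5/2) = -6 - 5/2 = -17/2 ≈ -8.5000)
N = -108 (N = 4 + (22 - 6)*(-29 + 22) = 4 + 16*(-7) = 4 - 112 = -108)
K(l) = 189 + 18*l**2 (K(l) = 9*((l**2 + l*l) + 21) = 9*((l**2 + l**2) + 21) = 9*(2*l**2 + 21) = 9*(21 + 2*l**2) = 189 + 18*l**2)
N*K(G) = -108*(189 + 18*(-17/2)**2) = -108*(189 + 18*(289/4)) = -108*(189 + 2601/2) = -108*2979/2 = -160866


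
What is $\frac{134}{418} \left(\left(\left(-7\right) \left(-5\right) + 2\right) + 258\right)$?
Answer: $\frac{19765}{209} \approx 94.569$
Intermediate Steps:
$\frac{134}{418} \left(\left(\left(-7\right) \left(-5\right) + 2\right) + 258\right) = 134 \cdot \frac{1}{418} \left(\left(35 + 2\right) + 258\right) = \frac{67 \left(37 + 258\right)}{209} = \frac{67}{209} \cdot 295 = \frac{19765}{209}$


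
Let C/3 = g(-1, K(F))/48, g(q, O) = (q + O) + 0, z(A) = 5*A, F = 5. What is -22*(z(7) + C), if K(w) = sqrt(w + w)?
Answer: -6149/8 - 11*sqrt(10)/8 ≈ -772.97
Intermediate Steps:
K(w) = sqrt(2)*sqrt(w) (K(w) = sqrt(2*w) = sqrt(2)*sqrt(w))
g(q, O) = O + q (g(q, O) = (O + q) + 0 = O + q)
C = -1/16 + sqrt(10)/16 (C = 3*((sqrt(2)*sqrt(5) - 1)/48) = 3*((sqrt(10) - 1)*(1/48)) = 3*((-1 + sqrt(10))*(1/48)) = 3*(-1/48 + sqrt(10)/48) = -1/16 + sqrt(10)/16 ≈ 0.13514)
-22*(z(7) + C) = -22*(5*7 + (-1/16 + sqrt(10)/16)) = -22*(35 + (-1/16 + sqrt(10)/16)) = -22*(559/16 + sqrt(10)/16) = -6149/8 - 11*sqrt(10)/8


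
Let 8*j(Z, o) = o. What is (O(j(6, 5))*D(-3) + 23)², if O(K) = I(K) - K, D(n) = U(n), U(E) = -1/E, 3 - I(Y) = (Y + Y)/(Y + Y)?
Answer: 316969/576 ≈ 550.29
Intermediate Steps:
I(Y) = 2 (I(Y) = 3 - (Y + Y)/(Y + Y) = 3 - 2*Y/(2*Y) = 3 - 2*Y*1/(2*Y) = 3 - 1*1 = 3 - 1 = 2)
j(Z, o) = o/8
D(n) = -1/n
O(K) = 2 - K
(O(j(6, 5))*D(-3) + 23)² = ((2 - 5/8)*(-1/(-3)) + 23)² = ((2 - 1*5/8)*(-1*(-⅓)) + 23)² = ((2 - 5/8)*(⅓) + 23)² = ((11/8)*(⅓) + 23)² = (11/24 + 23)² = (563/24)² = 316969/576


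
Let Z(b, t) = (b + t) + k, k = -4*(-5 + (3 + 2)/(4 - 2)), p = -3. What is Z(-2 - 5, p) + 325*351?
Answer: 114075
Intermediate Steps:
k = 10 (k = -4*(-5 + 5/2) = -4*(-5/2) = 10)
Z(b, t) = 10 + b + t (Z(b, t) = (b + t) + 10 = 10 + b + t)
Z(-2 - 5, p) + 325*351 = (10 + (-2 - 5) - 3) + 325*351 = (10 - 7 - 3) + 114075 = 0 + 114075 = 114075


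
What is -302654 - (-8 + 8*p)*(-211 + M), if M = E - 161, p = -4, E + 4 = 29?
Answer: -316534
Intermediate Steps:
E = 25 (E = -4 + 29 = 25)
M = -136 (M = 25 - 161 = -136)
-302654 - (-8 + 8*p)*(-211 + M) = -302654 - (-8 + 8*(-4))*(-211 - 136) = -302654 - (-8 - 32)*(-347) = -302654 - (-40)*(-347) = -302654 - 1*13880 = -302654 - 13880 = -316534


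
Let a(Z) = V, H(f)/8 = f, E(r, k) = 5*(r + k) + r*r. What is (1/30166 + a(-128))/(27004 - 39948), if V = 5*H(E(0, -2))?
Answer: 12066399/390468704 ≈ 0.030902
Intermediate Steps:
E(r, k) = r² + 5*k + 5*r (E(r, k) = 5*(k + r) + r² = (5*k + 5*r) + r² = r² + 5*k + 5*r)
H(f) = 8*f
V = -400 (V = 5*(8*(0² + 5*(-2) + 5*0)) = 5*(8*(0 - 10 + 0)) = 5*(8*(-10)) = 5*(-80) = -400)
a(Z) = -400
(1/30166 + a(-128))/(27004 - 39948) = (1/30166 - 400)/(27004 - 39948) = (1/30166 - 400)/(-12944) = -12066399/30166*(-1/12944) = 12066399/390468704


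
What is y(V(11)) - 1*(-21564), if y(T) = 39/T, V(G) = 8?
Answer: 172551/8 ≈ 21569.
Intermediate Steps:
y(V(11)) - 1*(-21564) = 39/8 - 1*(-21564) = 39*(1/8) + 21564 = 39/8 + 21564 = 172551/8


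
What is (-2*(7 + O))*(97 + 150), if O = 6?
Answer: -6422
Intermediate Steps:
(-2*(7 + O))*(97 + 150) = (-2*(7 + 6))*(97 + 150) = -2*13*247 = -26*247 = -6422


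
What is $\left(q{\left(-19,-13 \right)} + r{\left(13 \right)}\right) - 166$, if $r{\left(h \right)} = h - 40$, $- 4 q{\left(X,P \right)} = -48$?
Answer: $-181$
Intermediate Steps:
$q{\left(X,P \right)} = 12$ ($q{\left(X,P \right)} = \left(- \frac{1}{4}\right) \left(-48\right) = 12$)
$r{\left(h \right)} = -40 + h$
$\left(q{\left(-19,-13 \right)} + r{\left(13 \right)}\right) - 166 = \left(12 + \left(-40 + 13\right)\right) - 166 = \left(12 - 27\right) - 166 = -15 - 166 = -181$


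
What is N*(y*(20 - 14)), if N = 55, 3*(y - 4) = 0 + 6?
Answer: 1980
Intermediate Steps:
y = 6 (y = 4 + (0 + 6)/3 = 4 + (1/3)*6 = 4 + 2 = 6)
N*(y*(20 - 14)) = 55*(6*(20 - 14)) = 55*(6*6) = 55*36 = 1980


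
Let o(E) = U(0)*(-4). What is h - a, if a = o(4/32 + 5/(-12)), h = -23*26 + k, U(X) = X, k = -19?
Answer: -617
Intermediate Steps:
h = -617 (h = -23*26 - 19 = -598 - 19 = -617)
o(E) = 0 (o(E) = 0*(-4) = 0)
a = 0
h - a = -617 - 1*0 = -617 + 0 = -617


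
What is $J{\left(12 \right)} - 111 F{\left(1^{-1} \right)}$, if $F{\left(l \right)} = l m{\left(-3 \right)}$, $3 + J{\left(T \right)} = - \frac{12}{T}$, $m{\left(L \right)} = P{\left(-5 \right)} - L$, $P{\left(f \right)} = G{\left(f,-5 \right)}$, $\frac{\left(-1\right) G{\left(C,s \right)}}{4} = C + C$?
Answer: $-4777$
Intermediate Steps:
$G{\left(C,s \right)} = - 8 C$ ($G{\left(C,s \right)} = - 4 \left(C + C\right) = - 4 \cdot 2 C = - 8 C$)
$P{\left(f \right)} = - 8 f$
$m{\left(L \right)} = 40 - L$ ($m{\left(L \right)} = \left(-8\right) \left(-5\right) - L = 40 - L$)
$J{\left(T \right)} = -3 - \frac{12}{T}$
$F{\left(l \right)} = 43 l$ ($F{\left(l \right)} = l \left(40 - -3\right) = l \left(40 + 3\right) = l 43 = 43 l$)
$J{\left(12 \right)} - 111 F{\left(1^{-1} \right)} = \left(-3 - \frac{12}{12}\right) - 111 \cdot \frac{43}{1} = \left(-3 - 1\right) - 111 \cdot 43 \cdot 1 = \left(-3 - 1\right) - 4773 = -4 - 4773 = -4777$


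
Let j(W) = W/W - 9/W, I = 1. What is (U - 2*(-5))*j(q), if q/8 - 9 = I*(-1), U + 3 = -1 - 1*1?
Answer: 275/64 ≈ 4.2969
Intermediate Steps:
U = -5 (U = -3 + (-1 - 1*1) = -3 + (-1 - 1) = -3 - 2 = -5)
q = 64 (q = 72 + 8*(1*(-1)) = 72 + 8*(-1) = 72 - 8 = 64)
j(W) = 1 - 9/W
(U - 2*(-5))*j(q) = (-5 - 2*(-5))*((-9 + 64)/64) = (-5 + 10)*((1/64)*55) = 5*(55/64) = 275/64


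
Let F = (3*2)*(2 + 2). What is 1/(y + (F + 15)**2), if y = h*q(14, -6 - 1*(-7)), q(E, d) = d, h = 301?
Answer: 1/1822 ≈ 0.00054885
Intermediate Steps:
F = 24 (F = 6*4 = 24)
y = 301 (y = 301*(-6 - 1*(-7)) = 301*(-6 + 7) = 301*1 = 301)
1/(y + (F + 15)**2) = 1/(301 + (24 + 15)**2) = 1/(301 + 39**2) = 1/(301 + 1521) = 1/1822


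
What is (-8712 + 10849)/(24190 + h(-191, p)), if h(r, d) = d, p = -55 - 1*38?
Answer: 2137/24097 ≈ 0.088683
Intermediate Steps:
p = -93 (p = -55 - 38 = -93)
(-8712 + 10849)/(24190 + h(-191, p)) = (-8712 + 10849)/(24190 - 93) = 2137/24097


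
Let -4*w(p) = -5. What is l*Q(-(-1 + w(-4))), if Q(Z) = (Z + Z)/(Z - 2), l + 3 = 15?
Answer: 8/3 ≈ 2.6667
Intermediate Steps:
l = 12 (l = -3 + 15 = 12)
w(p) = 5/4 (w(p) = -¼*(-5) = 5/4)
Q(Z) = 2*Z/(-2 + Z) (Q(Z) = (2*Z)/(-2 + Z) = 2*Z/(-2 + Z))
l*Q(-(-1 + w(-4))) = 12*(2*(-(-1 + 5/4))/(-2 - (-1 + 5/4))) = 12*(2*(-1*¼)/(-2 - 1*¼)) = 12*(2*(-¼)/(-2 - ¼)) = 12*(2*(-¼)/(-9/4)) = 12*(2*(-¼)*(-4/9)) = 12*(2/9) = 8/3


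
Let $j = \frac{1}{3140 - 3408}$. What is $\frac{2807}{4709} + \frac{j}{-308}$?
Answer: $\frac{231705717}{388699696} \approx 0.5961$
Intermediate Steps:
$j = - \frac{1}{268}$ ($j = \frac{1}{-268} = - \frac{1}{268} \approx -0.0037313$)
$\frac{2807}{4709} + \frac{j}{-308} = \frac{2807}{4709} - \frac{1}{268 \left(-308\right)} = 2807 \cdot \frac{1}{4709} - - \frac{1}{82544} = \frac{2807}{4709} + \frac{1}{82544} = \frac{231705717}{388699696}$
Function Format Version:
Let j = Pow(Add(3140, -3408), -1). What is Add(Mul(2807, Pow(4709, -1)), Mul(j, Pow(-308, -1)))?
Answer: Rational(231705717, 388699696) ≈ 0.59610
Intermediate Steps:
j = Rational(-1, 268) (j = Pow(-268, -1) = Rational(-1, 268) ≈ -0.0037313)
Add(Mul(2807, Pow(4709, -1)), Mul(j, Pow(-308, -1))) = Add(Mul(2807, Pow(4709, -1)), Mul(Rational(-1, 268), Pow(-308, -1))) = Add(Mul(2807, Rational(1, 4709)), Mul(Rational(-1, 268), Rational(-1, 308))) = Add(Rational(2807, 4709), Rational(1, 82544)) = Rational(231705717, 388699696)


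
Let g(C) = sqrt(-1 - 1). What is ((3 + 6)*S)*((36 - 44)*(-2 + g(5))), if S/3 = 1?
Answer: 432 - 216*I*sqrt(2) ≈ 432.0 - 305.47*I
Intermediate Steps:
S = 3 (S = 3*1 = 3)
g(C) = I*sqrt(2) (g(C) = sqrt(-2) = I*sqrt(2))
((3 + 6)*S)*((36 - 44)*(-2 + g(5))) = ((3 + 6)*3)*((36 - 44)*(-2 + I*sqrt(2))) = (9*3)*(-8*(-2 + I*sqrt(2))) = 27*(16 - 8*I*sqrt(2)) = 432 - 216*I*sqrt(2)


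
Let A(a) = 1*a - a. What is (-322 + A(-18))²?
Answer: 103684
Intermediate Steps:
A(a) = 0 (A(a) = a - a = 0)
(-322 + A(-18))² = (-322 + 0)² = (-322)² = 103684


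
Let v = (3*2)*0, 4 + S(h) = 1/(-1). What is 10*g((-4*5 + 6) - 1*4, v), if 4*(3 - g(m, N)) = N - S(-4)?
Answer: 35/2 ≈ 17.500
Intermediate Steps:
S(h) = -5 (S(h) = -4 + 1/(-1) = -4 - 1 = -5)
v = 0 (v = 6*0 = 0)
g(m, N) = 7/4 - N/4 (g(m, N) = 3 - (N - 1*(-5))/4 = 3 - (N + 5)/4 = 3 - (5 + N)/4 = 3 + (-5/4 - N/4) = 7/4 - N/4)
10*g((-4*5 + 6) - 1*4, v) = 10*(7/4 - ¼*0) = 10*(7/4 + 0) = 10*(7/4) = 35/2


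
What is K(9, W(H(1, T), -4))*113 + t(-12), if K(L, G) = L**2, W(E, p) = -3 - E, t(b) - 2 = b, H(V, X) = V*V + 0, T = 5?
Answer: 9143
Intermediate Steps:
H(V, X) = V**2 (H(V, X) = V**2 + 0 = V**2)
t(b) = 2 + b
K(9, W(H(1, T), -4))*113 + t(-12) = 9**2*113 + (2 - 12) = 81*113 - 10 = 9153 - 10 = 9143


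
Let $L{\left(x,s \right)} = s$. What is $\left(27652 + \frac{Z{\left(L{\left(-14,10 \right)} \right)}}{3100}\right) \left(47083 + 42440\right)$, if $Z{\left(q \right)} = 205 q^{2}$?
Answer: $\frac{76758542091}{31} \approx 2.4761 \cdot 10^{9}$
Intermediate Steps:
$\left(27652 + \frac{Z{\left(L{\left(-14,10 \right)} \right)}}{3100}\right) \left(47083 + 42440\right) = \left(27652 + \frac{205 \cdot 10^{2}}{3100}\right) \left(47083 + 42440\right) = \left(27652 + 205 \cdot 100 \cdot \frac{1}{3100}\right) 89523 = \left(27652 + 20500 \cdot \frac{1}{3100}\right) 89523 = \left(27652 + \frac{205}{31}\right) 89523 = \frac{857417}{31} \cdot 89523 = \frac{76758542091}{31}$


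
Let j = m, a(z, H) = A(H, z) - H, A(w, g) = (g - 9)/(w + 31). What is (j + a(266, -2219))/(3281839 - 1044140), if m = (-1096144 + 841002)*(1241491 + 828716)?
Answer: -1155694493759157/4896085412 ≈ -2.3604e+5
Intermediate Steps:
A(w, g) = (-9 + g)/(31 + w)
m = -528196754394 (m = -255142*2070207 = -528196754394)
a(z, H) = -H + (-9 + z)/(31 + H) (a(z, H) = (-9 + z)/(31 + H) - H = -H + (-9 + z)/(31 + H))
j = -528196754394
(j + a(266, -2219))/(3281839 - 1044140) = (-528196754394 + (-9 + 266 - 1*(-2219)*(31 - 2219))/(31 - 2219))/(3281839 - 1044140) = (-528196754394 + (-9 + 266 - 1*(-2219)*(-2188))/(-2188))/2237699 = (-528196754394 - (-9 + 266 - 4855172)/2188)*(1/2237699) = (-528196754394 - 1/2188*(-4854915))*(1/2237699) = (-528196754394 + 4854915/2188)*(1/2237699) = -1155694493759157/2188*1/2237699 = -1155694493759157/4896085412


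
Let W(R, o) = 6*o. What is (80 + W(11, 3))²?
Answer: 9604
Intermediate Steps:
(80 + W(11, 3))² = (80 + 6*3)² = (80 + 18)² = 98² = 9604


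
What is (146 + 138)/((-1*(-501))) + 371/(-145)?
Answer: -144691/72645 ≈ -1.9918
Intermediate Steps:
(146 + 138)/((-1*(-501))) + 371/(-145) = 284/501 + 371*(-1/145) = 284*(1/501) - 371/145 = 284/501 - 371/145 = -144691/72645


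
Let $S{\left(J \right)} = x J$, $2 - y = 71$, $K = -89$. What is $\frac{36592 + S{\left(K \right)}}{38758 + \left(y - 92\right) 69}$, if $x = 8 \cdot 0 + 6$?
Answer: $\frac{36058}{27649} \approx 1.3041$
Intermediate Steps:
$y = -69$ ($y = 2 - 71 = -69$)
$x = 6$ ($x = 0 + 6 = 6$)
$S{\left(J \right)} = 6 J$
$\frac{36592 + S{\left(K \right)}}{38758 + \left(y - 92\right) 69} = \frac{36592 + 6 \left(-89\right)}{38758 + \left(-69 - 92\right) 69} = \frac{36592 - 534}{38758 - 11109} = \frac{36058}{38758 - 11109} = \frac{36058}{27649}$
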